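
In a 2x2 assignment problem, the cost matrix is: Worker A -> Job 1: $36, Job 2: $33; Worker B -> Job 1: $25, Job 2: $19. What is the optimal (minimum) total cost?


Option 1: A->1 + B->2 = $36 + $19 = $55
Option 2: A->2 + B->1 = $33 + $25 = $58
Min cost = min($55, $58) = $55

$55


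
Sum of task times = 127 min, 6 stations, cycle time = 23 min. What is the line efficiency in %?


Formula: Efficiency = Sum of Task Times / (N_stations * CT) * 100
Total station capacity = 6 stations * 23 min = 138 min
Efficiency = 127 / 138 * 100 = 92.0%

92.0%


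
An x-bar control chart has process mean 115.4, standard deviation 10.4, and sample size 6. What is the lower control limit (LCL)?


LCL = 115.4 - 3 * 10.4 / sqrt(6)

102.66


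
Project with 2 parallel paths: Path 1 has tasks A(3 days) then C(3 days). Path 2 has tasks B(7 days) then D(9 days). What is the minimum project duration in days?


Path 1 = 3 + 3 = 6 days
Path 2 = 7 + 9 = 16 days
Duration = max(6, 16) = 16 days

16 days


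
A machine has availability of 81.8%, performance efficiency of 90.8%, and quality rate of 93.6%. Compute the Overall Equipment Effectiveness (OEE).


Formula: OEE = Availability * Performance * Quality / 10000
A * P = 81.8% * 90.8% / 100 = 74.27%
OEE = 74.27% * 93.6% / 100 = 69.5%

69.5%


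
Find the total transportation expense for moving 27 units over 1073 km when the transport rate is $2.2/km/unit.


TC = dist * cost * units = 1073 * 2.2 * 27 = $63736.20

$63736.20


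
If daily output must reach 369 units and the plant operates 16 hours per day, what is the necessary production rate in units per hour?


Formula: Production Rate = Daily Demand / Available Hours
Rate = 369 units/day / 16 hours/day
Rate = 23.1 units/hour

23.1 units/hour


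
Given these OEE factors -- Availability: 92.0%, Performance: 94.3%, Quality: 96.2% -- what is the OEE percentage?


Formula: OEE = Availability * Performance * Quality / 10000
A * P = 92.0% * 94.3% / 100 = 86.76%
OEE = 86.76% * 96.2% / 100 = 83.5%

83.5%


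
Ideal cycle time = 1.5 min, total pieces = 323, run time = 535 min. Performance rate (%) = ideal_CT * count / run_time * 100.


Formula: Performance = (Ideal CT * Total Count) / Run Time * 100
Ideal output time = 1.5 * 323 = 484.5 min
Performance = 484.5 / 535 * 100 = 90.6%

90.6%


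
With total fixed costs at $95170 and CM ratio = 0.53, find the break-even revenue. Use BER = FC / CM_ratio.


Formula: BER = Fixed Costs / Contribution Margin Ratio
BER = $95170 / 0.53
BER = $179566.04 (to the nearest cent)

$179566.04


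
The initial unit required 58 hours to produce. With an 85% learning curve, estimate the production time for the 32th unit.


Formula: T_n = T_1 * (learning_rate)^(log2(n)) where learning_rate = rate/100
Doublings = log2(32) = 5
T_n = 58 * 0.85^5
T_n = 58 * 0.4437 = 25.7 hours

25.7 hours


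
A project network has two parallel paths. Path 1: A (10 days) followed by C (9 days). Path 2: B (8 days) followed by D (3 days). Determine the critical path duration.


Path 1 = 10 + 9 = 19 days
Path 2 = 8 + 3 = 11 days
Duration = max(19, 11) = 19 days

19 days


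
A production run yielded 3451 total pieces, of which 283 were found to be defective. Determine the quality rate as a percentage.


Formula: Quality Rate = Good Pieces / Total Pieces * 100
Good pieces = 3451 - 283 = 3168
QR = 3168 / 3451 * 100 = 91.8%

91.8%


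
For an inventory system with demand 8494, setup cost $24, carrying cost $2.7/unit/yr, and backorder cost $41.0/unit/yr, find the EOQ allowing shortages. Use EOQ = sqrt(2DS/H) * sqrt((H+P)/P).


Formula: EOQ* = sqrt(2DS/H) * sqrt((H+P)/P)
Base EOQ = sqrt(2*8494*24/2.7) = 388.59 units
Correction = sqrt((2.7+41.0)/41.0) = 1.0324
EOQ* = 388.59 * 1.0324 = 401.2 units

401.2 units


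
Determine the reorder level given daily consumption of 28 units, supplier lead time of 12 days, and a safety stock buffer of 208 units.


Formula: ROP = (Daily Demand * Lead Time) + Safety Stock
Demand during lead time = 28 * 12 = 336 units
ROP = 336 + 208 = 544 units

544 units


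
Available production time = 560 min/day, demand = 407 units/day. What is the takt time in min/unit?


Formula: Takt Time = Available Production Time / Customer Demand
Takt = 560 min/day / 407 units/day
Takt = 1.38 min/unit

1.38 min/unit


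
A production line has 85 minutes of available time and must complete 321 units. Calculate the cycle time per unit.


Formula: CT = Available Time / Number of Units
CT = 85 min / 321 units
CT = 0.26 min/unit

0.26 min/unit


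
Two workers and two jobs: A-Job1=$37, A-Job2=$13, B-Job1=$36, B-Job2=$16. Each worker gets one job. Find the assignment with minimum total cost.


Option 1: A->1 + B->2 = $37 + $16 = $53
Option 2: A->2 + B->1 = $13 + $36 = $49
Min cost = min($53, $49) = $49

$49


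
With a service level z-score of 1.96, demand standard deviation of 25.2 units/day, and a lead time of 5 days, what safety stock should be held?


Formula: SS = z * sigma_d * sqrt(LT)
sqrt(LT) = sqrt(5) = 2.2361
SS = 1.96 * 25.2 * 2.2361
SS = 110.4 units

110.4 units


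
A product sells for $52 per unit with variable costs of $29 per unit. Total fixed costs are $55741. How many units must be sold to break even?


Formula: BEQ = Fixed Costs / (Price - Variable Cost)
Contribution margin = $52 - $29 = $23/unit
BEQ = ceil($55741 / $23/unit) = ceil(2423.52) = 2424 units

2424 units


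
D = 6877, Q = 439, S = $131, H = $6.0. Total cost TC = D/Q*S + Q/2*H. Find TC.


TC = 6877/439 * 131 + 439/2 * 6.0

$3369.13


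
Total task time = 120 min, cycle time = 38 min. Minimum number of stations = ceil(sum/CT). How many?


Formula: N_min = ceil(Sum of Task Times / Cycle Time)
N_min = ceil(120 min / 38 min) = ceil(3.1579)
N_min = 4 stations

4


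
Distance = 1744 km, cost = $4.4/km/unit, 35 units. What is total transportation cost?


TC = dist * cost * units = 1744 * 4.4 * 35 = $268576.00

$268576.00


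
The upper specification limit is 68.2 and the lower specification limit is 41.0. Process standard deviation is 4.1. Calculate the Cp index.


Cp = (68.2 - 41.0) / (6 * 4.1)

1.11


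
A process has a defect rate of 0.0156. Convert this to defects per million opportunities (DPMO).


DPMO = defect_rate * 1000000 = 0.0156 * 1000000

15600


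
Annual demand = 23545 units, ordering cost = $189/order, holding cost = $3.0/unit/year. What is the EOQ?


Formula: EOQ = sqrt(2 * D * S / H)
Numerator: 2 * 23545 * 189 = 8900010
2DS/H = 8900010 / 3.0 = 2966670.0
EOQ = sqrt(2966670.0) = 1722.4 units

1722.4 units


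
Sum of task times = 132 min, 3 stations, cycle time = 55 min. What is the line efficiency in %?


Formula: Efficiency = Sum of Task Times / (N_stations * CT) * 100
Total station capacity = 3 stations * 55 min = 165 min
Efficiency = 132 / 165 * 100 = 80.0%

80.0%


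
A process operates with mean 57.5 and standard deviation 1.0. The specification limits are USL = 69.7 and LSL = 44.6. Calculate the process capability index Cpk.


Cpu = (69.7 - 57.5) / (3 * 1.0) = 4.07
Cpl = (57.5 - 44.6) / (3 * 1.0) = 4.3
Cpk = min(4.07, 4.3) = 4.07

4.07


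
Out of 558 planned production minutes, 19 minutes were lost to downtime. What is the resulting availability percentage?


Formula: Availability = (Planned Time - Downtime) / Planned Time * 100
Uptime = 558 - 19 = 539 min
Availability = 539 / 558 * 100 = 96.6%

96.6%


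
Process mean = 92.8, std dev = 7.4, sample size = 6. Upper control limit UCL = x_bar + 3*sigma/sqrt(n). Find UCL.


UCL = 92.8 + 3 * 7.4 / sqrt(6)

101.86


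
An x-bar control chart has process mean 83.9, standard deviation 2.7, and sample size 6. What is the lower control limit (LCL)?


LCL = 83.9 - 3 * 2.7 / sqrt(6)

80.59


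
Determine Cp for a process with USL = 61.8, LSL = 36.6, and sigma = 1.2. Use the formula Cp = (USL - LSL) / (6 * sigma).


Cp = (61.8 - 36.6) / (6 * 1.2)

3.5


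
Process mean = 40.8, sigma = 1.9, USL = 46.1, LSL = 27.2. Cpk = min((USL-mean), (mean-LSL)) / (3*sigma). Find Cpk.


Cpu = (46.1 - 40.8) / (3 * 1.9) = 0.93
Cpl = (40.8 - 27.2) / (3 * 1.9) = 2.39
Cpk = min(0.93, 2.39) = 0.93

0.93


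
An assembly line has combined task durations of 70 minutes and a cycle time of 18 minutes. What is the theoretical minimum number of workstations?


Formula: N_min = ceil(Sum of Task Times / Cycle Time)
N_min = ceil(70 min / 18 min) = ceil(3.8889)
N_min = 4 stations

4


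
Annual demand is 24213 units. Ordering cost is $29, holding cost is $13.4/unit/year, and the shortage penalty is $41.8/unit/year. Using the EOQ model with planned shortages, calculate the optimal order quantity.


Formula: EOQ* = sqrt(2DS/H) * sqrt((H+P)/P)
Base EOQ = sqrt(2*24213*29/13.4) = 323.73 units
Correction = sqrt((13.4+41.8)/41.8) = 1.14916
EOQ* = 323.73 * 1.14916 = 372.0 units

372.0 units


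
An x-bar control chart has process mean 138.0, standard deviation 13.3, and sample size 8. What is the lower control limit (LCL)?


LCL = 138.0 - 3 * 13.3 / sqrt(8)

123.89


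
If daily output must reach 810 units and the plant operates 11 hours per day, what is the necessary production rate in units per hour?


Formula: Production Rate = Daily Demand / Available Hours
Rate = 810 units/day / 11 hours/day
Rate = 73.6 units/hour

73.6 units/hour


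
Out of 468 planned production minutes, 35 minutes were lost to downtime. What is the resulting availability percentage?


Formula: Availability = (Planned Time - Downtime) / Planned Time * 100
Uptime = 468 - 35 = 433 min
Availability = 433 / 468 * 100 = 92.5%

92.5%


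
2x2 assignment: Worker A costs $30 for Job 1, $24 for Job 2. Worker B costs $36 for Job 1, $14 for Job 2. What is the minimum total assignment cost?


Option 1: A->1 + B->2 = $30 + $14 = $44
Option 2: A->2 + B->1 = $24 + $36 = $60
Min cost = min($44, $60) = $44

$44


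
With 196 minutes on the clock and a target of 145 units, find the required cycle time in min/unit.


Formula: CT = Available Time / Number of Units
CT = 196 min / 145 units
CT = 1.35 min/unit

1.35 min/unit


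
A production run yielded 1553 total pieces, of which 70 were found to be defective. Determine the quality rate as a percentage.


Formula: Quality Rate = Good Pieces / Total Pieces * 100
Good pieces = 1553 - 70 = 1483
QR = 1483 / 1553 * 100 = 95.5%

95.5%


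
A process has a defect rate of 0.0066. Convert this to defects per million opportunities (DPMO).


DPMO = defect_rate * 1000000 = 0.0066 * 1000000

6600


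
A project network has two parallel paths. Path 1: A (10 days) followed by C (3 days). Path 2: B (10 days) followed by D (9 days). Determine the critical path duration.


Path 1 = 10 + 3 = 13 days
Path 2 = 10 + 9 = 19 days
Duration = max(13, 19) = 19 days

19 days


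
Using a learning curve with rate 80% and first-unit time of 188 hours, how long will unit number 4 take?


Formula: T_n = T_1 * (learning_rate)^(log2(n)) where learning_rate = rate/100
Doublings = log2(4) = 2
T_n = 188 * 0.8^2
T_n = 188 * 0.64 = 120.3 hours

120.3 hours


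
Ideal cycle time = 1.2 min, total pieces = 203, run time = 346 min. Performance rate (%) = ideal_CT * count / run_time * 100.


Formula: Performance = (Ideal CT * Total Count) / Run Time * 100
Ideal output time = 1.2 * 203 = 243.6 min
Performance = 243.6 / 346 * 100 = 70.4%

70.4%


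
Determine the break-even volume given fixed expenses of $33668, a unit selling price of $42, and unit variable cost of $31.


Formula: BEQ = Fixed Costs / (Price - Variable Cost)
Contribution margin = $42 - $31 = $11/unit
BEQ = ceil($33668 / $11/unit) = ceil(3060.73) = 3061 units

3061 units


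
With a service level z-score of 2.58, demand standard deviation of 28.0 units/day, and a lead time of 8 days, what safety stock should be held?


Formula: SS = z * sigma_d * sqrt(LT)
sqrt(LT) = sqrt(8) = 2.8284
SS = 2.58 * 28.0 * 2.8284
SS = 204.3 units

204.3 units


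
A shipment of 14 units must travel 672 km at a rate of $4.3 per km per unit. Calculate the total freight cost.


TC = dist * cost * units = 672 * 4.3 * 14 = $40454.40

$40454.40


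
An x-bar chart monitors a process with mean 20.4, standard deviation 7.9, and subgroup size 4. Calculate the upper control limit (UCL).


UCL = 20.4 + 3 * 7.9 / sqrt(4)

32.25


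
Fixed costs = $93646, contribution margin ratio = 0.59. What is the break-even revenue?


Formula: BER = Fixed Costs / Contribution Margin Ratio
BER = $93646 / 0.59
BER = $158722.03 (to the nearest cent)

$158722.03


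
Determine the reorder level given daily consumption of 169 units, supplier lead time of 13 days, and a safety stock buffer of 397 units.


Formula: ROP = (Daily Demand * Lead Time) + Safety Stock
Demand during lead time = 169 * 13 = 2197 units
ROP = 2197 + 397 = 2594 units

2594 units


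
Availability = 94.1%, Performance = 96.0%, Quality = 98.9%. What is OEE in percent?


Formula: OEE = Availability * Performance * Quality / 10000
A * P = 94.1% * 96.0% / 100 = 90.34%
OEE = 90.34% * 98.9% / 100 = 89.3%

89.3%


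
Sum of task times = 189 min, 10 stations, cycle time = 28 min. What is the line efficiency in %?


Formula: Efficiency = Sum of Task Times / (N_stations * CT) * 100
Total station capacity = 10 stations * 28 min = 280 min
Efficiency = 189 / 280 * 100 = 67.5%

67.5%


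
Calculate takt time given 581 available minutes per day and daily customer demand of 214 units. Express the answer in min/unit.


Formula: Takt Time = Available Production Time / Customer Demand
Takt = 581 min/day / 214 units/day
Takt = 2.71 min/unit

2.71 min/unit


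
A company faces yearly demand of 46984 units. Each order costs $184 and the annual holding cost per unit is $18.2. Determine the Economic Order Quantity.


Formula: EOQ = sqrt(2 * D * S / H)
Numerator: 2 * 46984 * 184 = 17290112
2DS/H = 17290112 / 18.2 = 950006.2
EOQ = sqrt(950006.2) = 974.7 units

974.7 units


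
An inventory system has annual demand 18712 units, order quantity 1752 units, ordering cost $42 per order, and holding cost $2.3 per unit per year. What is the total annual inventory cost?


TC = 18712/1752 * 42 + 1752/2 * 2.3

$2463.38


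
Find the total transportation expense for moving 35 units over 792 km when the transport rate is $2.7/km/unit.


TC = dist * cost * units = 792 * 2.7 * 35 = $74844.00

$74844.00


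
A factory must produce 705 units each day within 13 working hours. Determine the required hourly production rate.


Formula: Production Rate = Daily Demand / Available Hours
Rate = 705 units/day / 13 hours/day
Rate = 54.2 units/hour

54.2 units/hour


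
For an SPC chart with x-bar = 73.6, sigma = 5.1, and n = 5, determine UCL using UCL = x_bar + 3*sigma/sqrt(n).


UCL = 73.6 + 3 * 5.1 / sqrt(5)

80.44


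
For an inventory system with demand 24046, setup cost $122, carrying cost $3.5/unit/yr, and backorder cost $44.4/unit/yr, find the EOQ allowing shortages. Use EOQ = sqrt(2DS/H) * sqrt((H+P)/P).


Formula: EOQ* = sqrt(2DS/H) * sqrt((H+P)/P)
Base EOQ = sqrt(2*24046*122/3.5) = 1294.74 units
Correction = sqrt((3.5+44.4)/44.4) = 1.03867
EOQ* = 1294.74 * 1.03867 = 1344.8 units

1344.8 units


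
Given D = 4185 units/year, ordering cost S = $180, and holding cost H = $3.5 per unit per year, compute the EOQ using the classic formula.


Formula: EOQ = sqrt(2 * D * S / H)
Numerator: 2 * 4185 * 180 = 1506600
2DS/H = 1506600 / 3.5 = 430457.1
EOQ = sqrt(430457.1) = 656.1 units

656.1 units


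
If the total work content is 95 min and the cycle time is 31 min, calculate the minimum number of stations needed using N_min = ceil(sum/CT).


Formula: N_min = ceil(Sum of Task Times / Cycle Time)
N_min = ceil(95 min / 31 min) = ceil(3.0645)
N_min = 4 stations

4


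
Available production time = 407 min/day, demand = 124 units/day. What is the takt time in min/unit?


Formula: Takt Time = Available Production Time / Customer Demand
Takt = 407 min/day / 124 units/day
Takt = 3.28 min/unit

3.28 min/unit


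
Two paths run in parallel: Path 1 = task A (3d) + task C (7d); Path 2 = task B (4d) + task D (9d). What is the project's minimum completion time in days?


Path 1 = 3 + 7 = 10 days
Path 2 = 4 + 9 = 13 days
Duration = max(10, 13) = 13 days

13 days


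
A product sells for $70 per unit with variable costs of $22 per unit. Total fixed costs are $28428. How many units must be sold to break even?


Formula: BEQ = Fixed Costs / (Price - Variable Cost)
Contribution margin = $70 - $22 = $48/unit
BEQ = ceil($28428 / $48/unit) = ceil(592.25) = 593 units

593 units


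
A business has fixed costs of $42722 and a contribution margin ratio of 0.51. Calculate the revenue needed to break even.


Formula: BER = Fixed Costs / Contribution Margin Ratio
BER = $42722 / 0.51
BER = $83768.63 (to the nearest cent)

$83768.63


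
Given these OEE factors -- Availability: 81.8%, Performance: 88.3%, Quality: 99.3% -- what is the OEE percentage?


Formula: OEE = Availability * Performance * Quality / 10000
A * P = 81.8% * 88.3% / 100 = 72.23%
OEE = 72.23% * 99.3% / 100 = 71.7%

71.7%


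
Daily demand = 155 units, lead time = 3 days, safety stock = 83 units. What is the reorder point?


Formula: ROP = (Daily Demand * Lead Time) + Safety Stock
Demand during lead time = 155 * 3 = 465 units
ROP = 465 + 83 = 548 units

548 units


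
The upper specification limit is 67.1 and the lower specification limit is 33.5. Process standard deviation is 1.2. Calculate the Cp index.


Cp = (67.1 - 33.5) / (6 * 1.2)

4.67


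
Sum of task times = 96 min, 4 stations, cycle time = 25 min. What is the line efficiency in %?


Formula: Efficiency = Sum of Task Times / (N_stations * CT) * 100
Total station capacity = 4 stations * 25 min = 100 min
Efficiency = 96 / 100 * 100 = 96.0%

96.0%


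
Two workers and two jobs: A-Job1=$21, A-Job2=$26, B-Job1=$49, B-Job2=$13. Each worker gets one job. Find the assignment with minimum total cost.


Option 1: A->1 + B->2 = $21 + $13 = $34
Option 2: A->2 + B->1 = $26 + $49 = $75
Min cost = min($34, $75) = $34

$34


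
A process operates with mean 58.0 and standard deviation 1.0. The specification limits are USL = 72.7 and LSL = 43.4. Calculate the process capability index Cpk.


Cpu = (72.7 - 58.0) / (3 * 1.0) = 4.9
Cpl = (58.0 - 43.4) / (3 * 1.0) = 4.87
Cpk = min(4.9, 4.87) = 4.87

4.87


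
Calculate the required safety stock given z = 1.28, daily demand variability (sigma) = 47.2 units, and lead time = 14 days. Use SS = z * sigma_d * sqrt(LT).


Formula: SS = z * sigma_d * sqrt(LT)
sqrt(LT) = sqrt(14) = 3.7417
SS = 1.28 * 47.2 * 3.7417
SS = 226.1 units

226.1 units


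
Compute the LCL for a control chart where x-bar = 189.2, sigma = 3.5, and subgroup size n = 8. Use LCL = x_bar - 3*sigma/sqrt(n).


LCL = 189.2 - 3 * 3.5 / sqrt(8)

185.49


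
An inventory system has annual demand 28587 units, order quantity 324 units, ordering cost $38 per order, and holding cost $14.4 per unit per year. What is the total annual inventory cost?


TC = 28587/324 * 38 + 324/2 * 14.4

$5685.60


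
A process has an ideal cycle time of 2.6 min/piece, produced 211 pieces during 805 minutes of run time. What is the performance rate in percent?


Formula: Performance = (Ideal CT * Total Count) / Run Time * 100
Ideal output time = 2.6 * 211 = 548.6 min
Performance = 548.6 / 805 * 100 = 68.1%

68.1%


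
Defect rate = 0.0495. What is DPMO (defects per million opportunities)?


DPMO = defect_rate * 1000000 = 0.0495 * 1000000

49500


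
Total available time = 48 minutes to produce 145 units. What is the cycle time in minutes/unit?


Formula: CT = Available Time / Number of Units
CT = 48 min / 145 units
CT = 0.33 min/unit

0.33 min/unit


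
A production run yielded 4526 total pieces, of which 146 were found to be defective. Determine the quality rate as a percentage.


Formula: Quality Rate = Good Pieces / Total Pieces * 100
Good pieces = 4526 - 146 = 4380
QR = 4380 / 4526 * 100 = 96.8%

96.8%


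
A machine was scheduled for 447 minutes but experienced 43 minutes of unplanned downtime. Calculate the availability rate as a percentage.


Formula: Availability = (Planned Time - Downtime) / Planned Time * 100
Uptime = 447 - 43 = 404 min
Availability = 404 / 447 * 100 = 90.4%

90.4%


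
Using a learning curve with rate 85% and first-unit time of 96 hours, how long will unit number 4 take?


Formula: T_n = T_1 * (learning_rate)^(log2(n)) where learning_rate = rate/100
Doublings = log2(4) = 2
T_n = 96 * 0.85^2
T_n = 96 * 0.7225 = 69.4 hours

69.4 hours


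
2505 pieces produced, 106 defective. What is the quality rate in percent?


Formula: Quality Rate = Good Pieces / Total Pieces * 100
Good pieces = 2505 - 106 = 2399
QR = 2399 / 2505 * 100 = 95.8%

95.8%


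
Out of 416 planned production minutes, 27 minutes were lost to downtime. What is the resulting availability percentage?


Formula: Availability = (Planned Time - Downtime) / Planned Time * 100
Uptime = 416 - 27 = 389 min
Availability = 389 / 416 * 100 = 93.5%

93.5%


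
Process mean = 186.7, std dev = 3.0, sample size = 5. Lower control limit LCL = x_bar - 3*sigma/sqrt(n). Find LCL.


LCL = 186.7 - 3 * 3.0 / sqrt(5)

182.68


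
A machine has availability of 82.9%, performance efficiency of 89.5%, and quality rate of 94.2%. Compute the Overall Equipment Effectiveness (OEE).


Formula: OEE = Availability * Performance * Quality / 10000
A * P = 82.9% * 89.5% / 100 = 74.2%
OEE = 74.2% * 94.2% / 100 = 69.9%

69.9%


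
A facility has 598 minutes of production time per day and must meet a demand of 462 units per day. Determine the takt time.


Formula: Takt Time = Available Production Time / Customer Demand
Takt = 598 min/day / 462 units/day
Takt = 1.29 min/unit

1.29 min/unit


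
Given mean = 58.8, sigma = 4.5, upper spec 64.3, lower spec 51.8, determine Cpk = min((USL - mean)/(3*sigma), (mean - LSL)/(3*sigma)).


Cpu = (64.3 - 58.8) / (3 * 4.5) = 0.41
Cpl = (58.8 - 51.8) / (3 * 4.5) = 0.52
Cpk = min(0.41, 0.52) = 0.41

0.41


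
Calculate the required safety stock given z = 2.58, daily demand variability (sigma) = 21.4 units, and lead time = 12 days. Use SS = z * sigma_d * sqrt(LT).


Formula: SS = z * sigma_d * sqrt(LT)
sqrt(LT) = sqrt(12) = 3.4641
SS = 2.58 * 21.4 * 3.4641
SS = 191.3 units

191.3 units


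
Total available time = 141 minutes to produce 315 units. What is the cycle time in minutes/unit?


Formula: CT = Available Time / Number of Units
CT = 141 min / 315 units
CT = 0.45 min/unit

0.45 min/unit


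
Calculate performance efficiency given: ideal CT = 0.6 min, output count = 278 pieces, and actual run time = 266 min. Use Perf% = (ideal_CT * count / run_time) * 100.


Formula: Performance = (Ideal CT * Total Count) / Run Time * 100
Ideal output time = 0.6 * 278 = 166.8 min
Performance = 166.8 / 266 * 100 = 62.7%

62.7%


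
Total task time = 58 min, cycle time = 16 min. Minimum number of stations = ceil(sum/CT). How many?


Formula: N_min = ceil(Sum of Task Times / Cycle Time)
N_min = ceil(58 min / 16 min) = ceil(3.625)
N_min = 4 stations

4


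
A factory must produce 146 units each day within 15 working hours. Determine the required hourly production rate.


Formula: Production Rate = Daily Demand / Available Hours
Rate = 146 units/day / 15 hours/day
Rate = 9.7 units/hour

9.7 units/hour


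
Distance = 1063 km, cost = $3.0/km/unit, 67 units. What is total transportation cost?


TC = dist * cost * units = 1063 * 3.0 * 67 = $213663.00

$213663.00


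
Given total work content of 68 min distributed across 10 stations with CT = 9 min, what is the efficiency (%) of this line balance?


Formula: Efficiency = Sum of Task Times / (N_stations * CT) * 100
Total station capacity = 10 stations * 9 min = 90 min
Efficiency = 68 / 90 * 100 = 75.6%

75.6%


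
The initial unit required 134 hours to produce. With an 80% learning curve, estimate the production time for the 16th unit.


Formula: T_n = T_1 * (learning_rate)^(log2(n)) where learning_rate = rate/100
Doublings = log2(16) = 4
T_n = 134 * 0.8^4
T_n = 134 * 0.4096 = 54.9 hours

54.9 hours


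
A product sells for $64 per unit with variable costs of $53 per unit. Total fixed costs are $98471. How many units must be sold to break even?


Formula: BEQ = Fixed Costs / (Price - Variable Cost)
Contribution margin = $64 - $53 = $11/unit
BEQ = ceil($98471 / $11/unit) = ceil(8951.91) = 8952 units

8952 units


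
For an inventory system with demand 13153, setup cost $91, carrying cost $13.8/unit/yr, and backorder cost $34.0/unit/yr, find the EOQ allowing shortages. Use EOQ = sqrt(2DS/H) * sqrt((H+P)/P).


Formula: EOQ* = sqrt(2DS/H) * sqrt((H+P)/P)
Base EOQ = sqrt(2*13153*91/13.8) = 416.49 units
Correction = sqrt((13.8+34.0)/34.0) = 1.1857
EOQ* = 416.49 * 1.1857 = 493.8 units

493.8 units


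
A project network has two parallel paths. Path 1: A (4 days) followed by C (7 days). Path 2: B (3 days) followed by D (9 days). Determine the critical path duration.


Path 1 = 4 + 7 = 11 days
Path 2 = 3 + 9 = 12 days
Duration = max(11, 12) = 12 days

12 days


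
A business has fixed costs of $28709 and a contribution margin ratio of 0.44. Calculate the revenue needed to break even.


Formula: BER = Fixed Costs / Contribution Margin Ratio
BER = $28709 / 0.44
BER = $65247.73 (to the nearest cent)

$65247.73


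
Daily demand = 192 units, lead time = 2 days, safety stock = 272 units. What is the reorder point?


Formula: ROP = (Daily Demand * Lead Time) + Safety Stock
Demand during lead time = 192 * 2 = 384 units
ROP = 384 + 272 = 656 units

656 units


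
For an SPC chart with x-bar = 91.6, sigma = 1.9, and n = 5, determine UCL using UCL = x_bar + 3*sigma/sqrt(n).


UCL = 91.6 + 3 * 1.9 / sqrt(5)

94.15


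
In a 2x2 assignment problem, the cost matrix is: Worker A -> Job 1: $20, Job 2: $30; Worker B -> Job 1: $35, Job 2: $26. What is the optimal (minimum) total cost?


Option 1: A->1 + B->2 = $20 + $26 = $46
Option 2: A->2 + B->1 = $30 + $35 = $65
Min cost = min($46, $65) = $46

$46


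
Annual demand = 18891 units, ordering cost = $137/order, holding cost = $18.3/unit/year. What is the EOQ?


Formula: EOQ = sqrt(2 * D * S / H)
Numerator: 2 * 18891 * 137 = 5176134
2DS/H = 5176134 / 18.3 = 282848.9
EOQ = sqrt(282848.9) = 531.8 units

531.8 units


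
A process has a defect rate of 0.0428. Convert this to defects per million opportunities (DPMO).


DPMO = defect_rate * 1000000 = 0.0428 * 1000000

42800


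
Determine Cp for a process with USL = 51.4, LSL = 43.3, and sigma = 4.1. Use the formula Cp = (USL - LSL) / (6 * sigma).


Cp = (51.4 - 43.3) / (6 * 4.1)

0.33


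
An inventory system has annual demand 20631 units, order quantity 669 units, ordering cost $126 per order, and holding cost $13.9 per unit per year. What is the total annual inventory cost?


TC = 20631/669 * 126 + 669/2 * 13.9

$8535.21


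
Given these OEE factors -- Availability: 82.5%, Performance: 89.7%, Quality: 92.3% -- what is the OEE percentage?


Formula: OEE = Availability * Performance * Quality / 10000
A * P = 82.5% * 89.7% / 100 = 74.0%
OEE = 74.0% * 92.3% / 100 = 68.3%

68.3%


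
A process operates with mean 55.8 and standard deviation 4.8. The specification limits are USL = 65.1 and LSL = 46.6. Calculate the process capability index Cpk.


Cpu = (65.1 - 55.8) / (3 * 4.8) = 0.65
Cpl = (55.8 - 46.6) / (3 * 4.8) = 0.64
Cpk = min(0.65, 0.64) = 0.64

0.64


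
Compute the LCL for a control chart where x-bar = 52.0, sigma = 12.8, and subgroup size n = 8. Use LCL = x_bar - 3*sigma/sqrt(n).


LCL = 52.0 - 3 * 12.8 / sqrt(8)

38.42


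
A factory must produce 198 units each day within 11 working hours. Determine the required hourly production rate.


Formula: Production Rate = Daily Demand / Available Hours
Rate = 198 units/day / 11 hours/day
Rate = 18.0 units/hour

18.0 units/hour


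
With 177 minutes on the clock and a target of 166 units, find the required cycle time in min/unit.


Formula: CT = Available Time / Number of Units
CT = 177 min / 166 units
CT = 1.07 min/unit

1.07 min/unit


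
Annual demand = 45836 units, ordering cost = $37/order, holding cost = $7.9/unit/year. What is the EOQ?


Formula: EOQ = sqrt(2 * D * S / H)
Numerator: 2 * 45836 * 37 = 3391864
2DS/H = 3391864 / 7.9 = 429349.9
EOQ = sqrt(429349.9) = 655.2 units

655.2 units


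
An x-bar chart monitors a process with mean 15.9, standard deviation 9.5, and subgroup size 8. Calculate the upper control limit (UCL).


UCL = 15.9 + 3 * 9.5 / sqrt(8)

25.98


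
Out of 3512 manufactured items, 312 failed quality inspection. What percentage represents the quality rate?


Formula: Quality Rate = Good Pieces / Total Pieces * 100
Good pieces = 3512 - 312 = 3200
QR = 3200 / 3512 * 100 = 91.1%

91.1%


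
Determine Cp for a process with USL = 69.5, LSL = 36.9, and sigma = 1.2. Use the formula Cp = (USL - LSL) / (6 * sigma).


Cp = (69.5 - 36.9) / (6 * 1.2)

4.53


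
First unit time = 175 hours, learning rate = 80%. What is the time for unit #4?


Formula: T_n = T_1 * (learning_rate)^(log2(n)) where learning_rate = rate/100
Doublings = log2(4) = 2
T_n = 175 * 0.8^2
T_n = 175 * 0.64 = 112.0 hours

112.0 hours


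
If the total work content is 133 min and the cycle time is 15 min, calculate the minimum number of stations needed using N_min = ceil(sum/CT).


Formula: N_min = ceil(Sum of Task Times / Cycle Time)
N_min = ceil(133 min / 15 min) = ceil(8.8667)
N_min = 9 stations

9


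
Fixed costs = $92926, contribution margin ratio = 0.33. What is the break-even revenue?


Formula: BER = Fixed Costs / Contribution Margin Ratio
BER = $92926 / 0.33
BER = $281593.94 (to the nearest cent)

$281593.94


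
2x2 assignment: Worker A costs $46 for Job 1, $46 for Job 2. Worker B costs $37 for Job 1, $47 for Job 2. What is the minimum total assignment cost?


Option 1: A->1 + B->2 = $46 + $47 = $93
Option 2: A->2 + B->1 = $46 + $37 = $83
Min cost = min($93, $83) = $83

$83


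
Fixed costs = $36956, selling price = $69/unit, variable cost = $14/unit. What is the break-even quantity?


Formula: BEQ = Fixed Costs / (Price - Variable Cost)
Contribution margin = $69 - $14 = $55/unit
BEQ = ceil($36956 / $55/unit) = ceil(671.93) = 672 units

672 units


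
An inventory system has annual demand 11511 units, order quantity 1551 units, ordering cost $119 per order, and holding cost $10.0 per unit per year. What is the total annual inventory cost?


TC = 11511/1551 * 119 + 1551/2 * 10.0

$8638.18


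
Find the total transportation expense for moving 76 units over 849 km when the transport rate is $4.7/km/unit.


TC = dist * cost * units = 849 * 4.7 * 76 = $303262.80

$303262.80


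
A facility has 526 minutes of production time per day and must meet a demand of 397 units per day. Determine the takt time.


Formula: Takt Time = Available Production Time / Customer Demand
Takt = 526 min/day / 397 units/day
Takt = 1.32 min/unit

1.32 min/unit


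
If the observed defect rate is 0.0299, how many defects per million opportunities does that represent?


DPMO = defect_rate * 1000000 = 0.0299 * 1000000

29900


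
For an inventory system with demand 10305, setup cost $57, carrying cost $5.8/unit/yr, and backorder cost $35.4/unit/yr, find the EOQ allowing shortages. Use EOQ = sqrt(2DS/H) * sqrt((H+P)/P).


Formula: EOQ* = sqrt(2DS/H) * sqrt((H+P)/P)
Base EOQ = sqrt(2*10305*57/5.8) = 450.05 units
Correction = sqrt((5.8+35.4)/35.4) = 1.07882
EOQ* = 450.05 * 1.07882 = 485.5 units

485.5 units


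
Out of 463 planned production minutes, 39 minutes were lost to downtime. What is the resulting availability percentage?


Formula: Availability = (Planned Time - Downtime) / Planned Time * 100
Uptime = 463 - 39 = 424 min
Availability = 424 / 463 * 100 = 91.6%

91.6%


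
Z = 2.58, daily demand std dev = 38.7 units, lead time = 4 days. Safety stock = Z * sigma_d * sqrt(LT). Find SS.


Formula: SS = z * sigma_d * sqrt(LT)
sqrt(LT) = sqrt(4) = 2.0
SS = 2.58 * 38.7 * 2.0
SS = 199.7 units

199.7 units


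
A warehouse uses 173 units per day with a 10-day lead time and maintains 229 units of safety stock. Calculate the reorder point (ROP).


Formula: ROP = (Daily Demand * Lead Time) + Safety Stock
Demand during lead time = 173 * 10 = 1730 units
ROP = 1730 + 229 = 1959 units

1959 units


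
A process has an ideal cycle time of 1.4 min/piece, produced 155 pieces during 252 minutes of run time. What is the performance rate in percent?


Formula: Performance = (Ideal CT * Total Count) / Run Time * 100
Ideal output time = 1.4 * 155 = 217.0 min
Performance = 217.0 / 252 * 100 = 86.1%

86.1%


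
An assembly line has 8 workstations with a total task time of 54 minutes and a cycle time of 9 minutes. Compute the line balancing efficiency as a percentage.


Formula: Efficiency = Sum of Task Times / (N_stations * CT) * 100
Total station capacity = 8 stations * 9 min = 72 min
Efficiency = 54 / 72 * 100 = 75.0%

75.0%


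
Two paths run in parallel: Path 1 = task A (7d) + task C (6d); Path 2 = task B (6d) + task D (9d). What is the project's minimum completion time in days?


Path 1 = 7 + 6 = 13 days
Path 2 = 6 + 9 = 15 days
Duration = max(13, 15) = 15 days

15 days


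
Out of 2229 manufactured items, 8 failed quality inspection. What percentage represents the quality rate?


Formula: Quality Rate = Good Pieces / Total Pieces * 100
Good pieces = 2229 - 8 = 2221
QR = 2221 / 2229 * 100 = 99.6%

99.6%


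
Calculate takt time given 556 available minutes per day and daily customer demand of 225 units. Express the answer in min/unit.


Formula: Takt Time = Available Production Time / Customer Demand
Takt = 556 min/day / 225 units/day
Takt = 2.47 min/unit

2.47 min/unit


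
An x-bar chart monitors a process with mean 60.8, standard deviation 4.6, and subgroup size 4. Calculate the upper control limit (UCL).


UCL = 60.8 + 3 * 4.6 / sqrt(4)

67.7


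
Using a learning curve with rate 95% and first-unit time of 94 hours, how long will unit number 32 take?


Formula: T_n = T_1 * (learning_rate)^(log2(n)) where learning_rate = rate/100
Doublings = log2(32) = 5
T_n = 94 * 0.95^5
T_n = 94 * 0.7738 = 72.7 hours

72.7 hours


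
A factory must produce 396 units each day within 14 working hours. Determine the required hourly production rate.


Formula: Production Rate = Daily Demand / Available Hours
Rate = 396 units/day / 14 hours/day
Rate = 28.3 units/hour

28.3 units/hour


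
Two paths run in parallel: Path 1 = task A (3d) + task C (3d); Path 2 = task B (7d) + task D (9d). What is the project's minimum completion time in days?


Path 1 = 3 + 3 = 6 days
Path 2 = 7 + 9 = 16 days
Duration = max(6, 16) = 16 days

16 days


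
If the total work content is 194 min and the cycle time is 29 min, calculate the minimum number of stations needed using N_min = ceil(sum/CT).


Formula: N_min = ceil(Sum of Task Times / Cycle Time)
N_min = ceil(194 min / 29 min) = ceil(6.6897)
N_min = 7 stations

7


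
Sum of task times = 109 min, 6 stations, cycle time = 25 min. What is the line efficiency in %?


Formula: Efficiency = Sum of Task Times / (N_stations * CT) * 100
Total station capacity = 6 stations * 25 min = 150 min
Efficiency = 109 / 150 * 100 = 72.7%

72.7%


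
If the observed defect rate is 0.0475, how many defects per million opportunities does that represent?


DPMO = defect_rate * 1000000 = 0.0475 * 1000000

47500


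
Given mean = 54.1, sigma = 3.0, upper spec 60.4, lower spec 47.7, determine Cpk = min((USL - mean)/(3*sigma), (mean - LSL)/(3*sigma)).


Cpu = (60.4 - 54.1) / (3 * 3.0) = 0.7
Cpl = (54.1 - 47.7) / (3 * 3.0) = 0.71
Cpk = min(0.7, 0.71) = 0.7

0.7


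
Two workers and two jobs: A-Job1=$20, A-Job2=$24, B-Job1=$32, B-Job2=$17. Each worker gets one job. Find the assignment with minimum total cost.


Option 1: A->1 + B->2 = $20 + $17 = $37
Option 2: A->2 + B->1 = $24 + $32 = $56
Min cost = min($37, $56) = $37

$37


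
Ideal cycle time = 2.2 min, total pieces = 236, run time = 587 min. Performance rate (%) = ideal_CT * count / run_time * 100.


Formula: Performance = (Ideal CT * Total Count) / Run Time * 100
Ideal output time = 2.2 * 236 = 519.2 min
Performance = 519.2 / 587 * 100 = 88.4%

88.4%


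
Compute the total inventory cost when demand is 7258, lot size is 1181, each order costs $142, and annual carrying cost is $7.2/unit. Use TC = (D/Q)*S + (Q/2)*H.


TC = 7258/1181 * 142 + 1181/2 * 7.2

$5124.28


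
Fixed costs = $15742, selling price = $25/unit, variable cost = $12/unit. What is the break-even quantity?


Formula: BEQ = Fixed Costs / (Price - Variable Cost)
Contribution margin = $25 - $12 = $13/unit
BEQ = ceil($15742 / $13/unit) = ceil(1210.92) = 1211 units

1211 units


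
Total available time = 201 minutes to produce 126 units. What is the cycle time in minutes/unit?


Formula: CT = Available Time / Number of Units
CT = 201 min / 126 units
CT = 1.6 min/unit

1.6 min/unit


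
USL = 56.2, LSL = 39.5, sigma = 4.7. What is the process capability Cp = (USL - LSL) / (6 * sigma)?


Cp = (56.2 - 39.5) / (6 * 4.7)

0.59


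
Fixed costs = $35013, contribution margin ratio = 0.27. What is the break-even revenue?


Formula: BER = Fixed Costs / Contribution Margin Ratio
BER = $35013 / 0.27
BER = $129677.78 (to the nearest cent)

$129677.78


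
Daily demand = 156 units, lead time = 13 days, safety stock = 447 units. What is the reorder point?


Formula: ROP = (Daily Demand * Lead Time) + Safety Stock
Demand during lead time = 156 * 13 = 2028 units
ROP = 2028 + 447 = 2475 units

2475 units


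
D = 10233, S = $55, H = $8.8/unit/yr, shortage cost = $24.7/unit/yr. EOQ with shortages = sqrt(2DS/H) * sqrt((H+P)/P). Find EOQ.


Formula: EOQ* = sqrt(2DS/H) * sqrt((H+P)/P)
Base EOQ = sqrt(2*10233*55/8.8) = 357.65 units
Correction = sqrt((8.8+24.7)/24.7) = 1.16459
EOQ* = 357.65 * 1.16459 = 416.5 units

416.5 units


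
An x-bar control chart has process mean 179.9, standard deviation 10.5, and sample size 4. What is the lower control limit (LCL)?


LCL = 179.9 - 3 * 10.5 / sqrt(4)

164.15


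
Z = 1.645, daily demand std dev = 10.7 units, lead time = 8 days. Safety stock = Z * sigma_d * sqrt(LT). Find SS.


Formula: SS = z * sigma_d * sqrt(LT)
sqrt(LT) = sqrt(8) = 2.8284
SS = 1.645 * 10.7 * 2.8284
SS = 49.8 units

49.8 units


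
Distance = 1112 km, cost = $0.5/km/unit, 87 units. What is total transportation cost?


TC = dist * cost * units = 1112 * 0.5 * 87 = $48372.00

$48372.00


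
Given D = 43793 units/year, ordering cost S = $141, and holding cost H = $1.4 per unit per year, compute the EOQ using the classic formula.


Formula: EOQ = sqrt(2 * D * S / H)
Numerator: 2 * 43793 * 141 = 12349626
2DS/H = 12349626 / 1.4 = 8821161.4
EOQ = sqrt(8821161.4) = 2970.0 units

2970.0 units


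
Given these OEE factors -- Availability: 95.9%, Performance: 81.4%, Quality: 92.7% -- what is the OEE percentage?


Formula: OEE = Availability * Performance * Quality / 10000
A * P = 95.9% * 81.4% / 100 = 78.06%
OEE = 78.06% * 92.7% / 100 = 72.4%

72.4%


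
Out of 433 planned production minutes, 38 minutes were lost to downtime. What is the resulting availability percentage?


Formula: Availability = (Planned Time - Downtime) / Planned Time * 100
Uptime = 433 - 38 = 395 min
Availability = 395 / 433 * 100 = 91.2%

91.2%


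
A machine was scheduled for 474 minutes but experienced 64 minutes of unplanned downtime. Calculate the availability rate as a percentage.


Formula: Availability = (Planned Time - Downtime) / Planned Time * 100
Uptime = 474 - 64 = 410 min
Availability = 410 / 474 * 100 = 86.5%

86.5%
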